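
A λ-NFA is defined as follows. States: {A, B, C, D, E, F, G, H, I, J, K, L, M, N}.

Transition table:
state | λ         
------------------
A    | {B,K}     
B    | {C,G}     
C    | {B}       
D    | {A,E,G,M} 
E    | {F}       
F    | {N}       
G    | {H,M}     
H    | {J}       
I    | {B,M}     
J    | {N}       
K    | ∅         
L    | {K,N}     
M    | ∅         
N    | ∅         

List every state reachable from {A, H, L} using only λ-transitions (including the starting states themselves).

{A, B, C, G, H, J, K, L, M, N}

Start with {A, H, L}.
From A via λ: add B, K.
From H via λ: add J.
From L via λ: add N.
From B via λ: add C, G.
From G via λ: add M.
No new states can be added; the closed set is {A, B, C, G, H, J, K, L, M, N}.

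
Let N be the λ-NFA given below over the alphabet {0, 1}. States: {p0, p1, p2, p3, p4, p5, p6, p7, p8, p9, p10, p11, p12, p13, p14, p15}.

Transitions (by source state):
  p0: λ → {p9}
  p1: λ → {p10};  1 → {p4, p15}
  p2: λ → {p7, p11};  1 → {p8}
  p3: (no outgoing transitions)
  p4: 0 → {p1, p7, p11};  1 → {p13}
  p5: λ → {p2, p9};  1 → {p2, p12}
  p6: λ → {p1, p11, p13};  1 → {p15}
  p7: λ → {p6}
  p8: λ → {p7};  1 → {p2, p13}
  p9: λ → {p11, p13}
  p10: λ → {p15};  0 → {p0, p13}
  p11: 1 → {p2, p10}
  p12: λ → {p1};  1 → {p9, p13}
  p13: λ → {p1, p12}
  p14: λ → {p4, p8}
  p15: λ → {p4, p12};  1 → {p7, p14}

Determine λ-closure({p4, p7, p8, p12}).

{p1, p4, p6, p7, p8, p10, p11, p12, p13, p15}

Start with {p4, p7, p8, p12}.
From p7 via λ: add p6.
From p12 via λ: add p1.
From p1 via λ: add p10.
From p6 via λ: add p11, p13.
From p10 via λ: add p15.
No new states can be added; the closed set is {p1, p4, p6, p7, p8, p10, p11, p12, p13, p15}.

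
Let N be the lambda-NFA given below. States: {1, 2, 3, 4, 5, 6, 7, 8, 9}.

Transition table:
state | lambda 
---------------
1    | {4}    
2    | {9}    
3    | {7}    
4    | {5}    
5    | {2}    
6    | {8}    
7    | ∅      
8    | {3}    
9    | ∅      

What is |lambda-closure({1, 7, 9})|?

6

Start with {1, 7, 9}.
From 1 via lambda: add 4.
From 4 via lambda: add 5.
From 5 via lambda: add 2.
lambda-closure = {1, 2, 4, 5, 7, 9}, which has 6 states.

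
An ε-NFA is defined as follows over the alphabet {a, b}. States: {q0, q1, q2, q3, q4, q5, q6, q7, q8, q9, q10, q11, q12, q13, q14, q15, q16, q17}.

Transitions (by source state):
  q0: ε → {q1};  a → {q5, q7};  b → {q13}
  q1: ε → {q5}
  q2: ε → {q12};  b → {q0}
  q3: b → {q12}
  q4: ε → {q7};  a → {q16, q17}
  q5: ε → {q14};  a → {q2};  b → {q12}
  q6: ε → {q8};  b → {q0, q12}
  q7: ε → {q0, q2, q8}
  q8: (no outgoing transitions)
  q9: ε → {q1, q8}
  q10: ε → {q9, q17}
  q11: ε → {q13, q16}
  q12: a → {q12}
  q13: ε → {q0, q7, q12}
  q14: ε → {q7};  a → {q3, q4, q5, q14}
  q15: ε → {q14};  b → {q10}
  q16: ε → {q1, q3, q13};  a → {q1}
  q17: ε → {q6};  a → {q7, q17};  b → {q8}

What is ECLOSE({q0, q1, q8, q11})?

{q0, q1, q2, q3, q5, q7, q8, q11, q12, q13, q14, q16}

Start with {q0, q1, q8, q11}.
From q1 via ε: add q5.
From q11 via ε: add q13, q16.
From q5 via ε: add q14.
From q13 via ε: add q7, q12.
From q16 via ε: add q3.
From q7 via ε: add q2.
No new states can be added; the closed set is {q0, q1, q2, q3, q5, q7, q8, q11, q12, q13, q14, q16}.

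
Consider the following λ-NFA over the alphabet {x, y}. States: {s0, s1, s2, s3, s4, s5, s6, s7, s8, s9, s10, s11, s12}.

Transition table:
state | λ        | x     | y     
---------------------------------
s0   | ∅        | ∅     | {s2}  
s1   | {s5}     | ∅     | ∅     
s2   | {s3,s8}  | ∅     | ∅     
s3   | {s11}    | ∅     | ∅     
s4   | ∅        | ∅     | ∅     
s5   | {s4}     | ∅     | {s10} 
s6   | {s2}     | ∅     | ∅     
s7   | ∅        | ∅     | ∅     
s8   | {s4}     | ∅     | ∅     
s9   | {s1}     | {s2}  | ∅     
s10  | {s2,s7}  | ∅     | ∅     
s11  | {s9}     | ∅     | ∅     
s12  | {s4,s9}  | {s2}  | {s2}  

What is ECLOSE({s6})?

Start with {s6}.
From s6 via λ: add s2.
From s2 via λ: add s3, s8.
From s3 via λ: add s11.
From s8 via λ: add s4.
From s11 via λ: add s9.
From s9 via λ: add s1.
From s1 via λ: add s5.
No new states can be added; the closed set is {s1, s2, s3, s4, s5, s6, s8, s9, s11}.

{s1, s2, s3, s4, s5, s6, s8, s9, s11}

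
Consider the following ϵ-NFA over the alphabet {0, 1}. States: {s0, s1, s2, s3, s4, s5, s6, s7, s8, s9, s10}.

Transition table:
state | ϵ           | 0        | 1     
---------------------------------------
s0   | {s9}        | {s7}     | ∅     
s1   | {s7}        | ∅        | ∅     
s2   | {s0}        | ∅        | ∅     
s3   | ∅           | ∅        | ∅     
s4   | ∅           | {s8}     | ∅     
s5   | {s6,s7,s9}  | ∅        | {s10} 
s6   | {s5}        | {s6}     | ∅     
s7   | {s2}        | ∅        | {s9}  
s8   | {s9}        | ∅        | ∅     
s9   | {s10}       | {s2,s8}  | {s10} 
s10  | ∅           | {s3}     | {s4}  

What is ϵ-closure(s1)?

{s0, s1, s2, s7, s9, s10}

Start with {s1}.
From s1 via ϵ: add s7.
From s7 via ϵ: add s2.
From s2 via ϵ: add s0.
From s0 via ϵ: add s9.
From s9 via ϵ: add s10.
No new states can be added; the closed set is {s0, s1, s2, s7, s9, s10}.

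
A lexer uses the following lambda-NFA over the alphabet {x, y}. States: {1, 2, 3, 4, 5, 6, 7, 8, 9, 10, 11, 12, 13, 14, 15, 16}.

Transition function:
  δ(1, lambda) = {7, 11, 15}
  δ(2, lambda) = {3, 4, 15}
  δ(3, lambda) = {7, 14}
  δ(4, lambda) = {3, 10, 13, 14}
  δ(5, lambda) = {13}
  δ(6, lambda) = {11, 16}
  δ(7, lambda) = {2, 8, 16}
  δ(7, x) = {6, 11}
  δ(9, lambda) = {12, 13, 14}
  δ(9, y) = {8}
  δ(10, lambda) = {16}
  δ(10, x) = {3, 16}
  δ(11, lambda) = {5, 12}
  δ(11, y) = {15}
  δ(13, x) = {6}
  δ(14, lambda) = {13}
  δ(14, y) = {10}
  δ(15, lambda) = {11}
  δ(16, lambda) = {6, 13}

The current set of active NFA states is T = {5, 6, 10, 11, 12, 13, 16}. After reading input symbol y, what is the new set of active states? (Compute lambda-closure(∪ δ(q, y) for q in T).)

11 on y → {15}.
No y-transition from 5, 6, 10, 12, 13, 16.
Union after reading y: {15}.
Now take the lambda-closure:
From 15 via lambda: add 11.
From 11 via lambda: add 5, 12.
From 5 via lambda: add 13.
No new states can be added; the closed set is {5, 11, 12, 13, 15}.

{5, 11, 12, 13, 15}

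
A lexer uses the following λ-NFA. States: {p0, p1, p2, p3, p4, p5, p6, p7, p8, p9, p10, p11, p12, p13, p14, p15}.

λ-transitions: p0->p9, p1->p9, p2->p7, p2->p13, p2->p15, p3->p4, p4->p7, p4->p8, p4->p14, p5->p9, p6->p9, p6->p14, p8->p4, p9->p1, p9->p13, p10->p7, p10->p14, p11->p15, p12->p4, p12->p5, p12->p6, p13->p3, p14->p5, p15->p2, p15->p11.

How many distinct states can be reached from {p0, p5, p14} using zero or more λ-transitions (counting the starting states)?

10

Start with {p0, p5, p14}.
From p0 via λ: add p9.
From p9 via λ: add p1, p13.
From p13 via λ: add p3.
From p3 via λ: add p4.
From p4 via λ: add p7, p8.
λ-closure = {p0, p1, p3, p4, p5, p7, p8, p9, p13, p14}, which has 10 states.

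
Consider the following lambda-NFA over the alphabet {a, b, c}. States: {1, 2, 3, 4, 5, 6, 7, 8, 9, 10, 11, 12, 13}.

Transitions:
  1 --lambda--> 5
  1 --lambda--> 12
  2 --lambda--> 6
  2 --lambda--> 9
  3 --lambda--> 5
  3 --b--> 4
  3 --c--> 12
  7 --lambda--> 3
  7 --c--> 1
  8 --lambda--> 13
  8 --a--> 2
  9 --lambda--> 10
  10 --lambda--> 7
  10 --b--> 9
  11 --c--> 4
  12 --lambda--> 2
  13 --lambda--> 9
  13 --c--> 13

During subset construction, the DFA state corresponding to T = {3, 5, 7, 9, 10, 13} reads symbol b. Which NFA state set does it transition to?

3 on b → {4}.
10 on b → {9}.
No b-transition from 5, 7, 9, 13.
Union after reading b: {4, 9}.
Now take the lambda-closure:
From 9 via lambda: add 10.
From 10 via lambda: add 7.
From 7 via lambda: add 3.
From 3 via lambda: add 5.
No new states can be added; the closed set is {3, 4, 5, 7, 9, 10}.

{3, 4, 5, 7, 9, 10}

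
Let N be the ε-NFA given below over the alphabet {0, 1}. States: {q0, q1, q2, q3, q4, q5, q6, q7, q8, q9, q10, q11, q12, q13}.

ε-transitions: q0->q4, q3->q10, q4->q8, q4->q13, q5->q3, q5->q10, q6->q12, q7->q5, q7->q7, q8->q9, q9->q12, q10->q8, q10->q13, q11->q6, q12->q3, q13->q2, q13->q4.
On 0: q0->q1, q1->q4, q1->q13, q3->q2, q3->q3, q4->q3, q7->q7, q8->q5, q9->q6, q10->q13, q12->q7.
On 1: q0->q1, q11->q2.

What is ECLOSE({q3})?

Start with {q3}.
From q3 via ε: add q10.
From q10 via ε: add q8, q13.
From q8 via ε: add q9.
From q13 via ε: add q2, q4.
From q9 via ε: add q12.
No new states can be added; the closed set is {q2, q3, q4, q8, q9, q10, q12, q13}.

{q2, q3, q4, q8, q9, q10, q12, q13}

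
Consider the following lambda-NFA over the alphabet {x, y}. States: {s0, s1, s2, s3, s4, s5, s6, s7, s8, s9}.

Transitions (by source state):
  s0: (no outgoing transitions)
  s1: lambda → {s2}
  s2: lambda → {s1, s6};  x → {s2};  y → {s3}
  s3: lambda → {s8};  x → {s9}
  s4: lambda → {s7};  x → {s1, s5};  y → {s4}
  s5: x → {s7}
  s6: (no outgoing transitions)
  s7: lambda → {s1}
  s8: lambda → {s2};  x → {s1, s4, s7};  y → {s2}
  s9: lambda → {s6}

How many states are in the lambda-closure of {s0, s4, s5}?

Start with {s0, s4, s5}.
From s4 via lambda: add s7.
From s7 via lambda: add s1.
From s1 via lambda: add s2.
From s2 via lambda: add s6.
lambda-closure = {s0, s1, s2, s4, s5, s6, s7}, which has 7 states.

7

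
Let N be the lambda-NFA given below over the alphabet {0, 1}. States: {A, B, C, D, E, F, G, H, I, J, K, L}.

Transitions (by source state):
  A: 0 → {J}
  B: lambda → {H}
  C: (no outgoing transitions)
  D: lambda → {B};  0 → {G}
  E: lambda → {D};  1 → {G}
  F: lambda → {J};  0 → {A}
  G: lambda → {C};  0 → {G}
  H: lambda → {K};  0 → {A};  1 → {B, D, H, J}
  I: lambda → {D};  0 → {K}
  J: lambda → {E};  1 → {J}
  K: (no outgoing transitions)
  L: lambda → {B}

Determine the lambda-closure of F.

{B, D, E, F, H, J, K}

Start with {F}.
From F via lambda: add J.
From J via lambda: add E.
From E via lambda: add D.
From D via lambda: add B.
From B via lambda: add H.
From H via lambda: add K.
No new states can be added; the closed set is {B, D, E, F, H, J, K}.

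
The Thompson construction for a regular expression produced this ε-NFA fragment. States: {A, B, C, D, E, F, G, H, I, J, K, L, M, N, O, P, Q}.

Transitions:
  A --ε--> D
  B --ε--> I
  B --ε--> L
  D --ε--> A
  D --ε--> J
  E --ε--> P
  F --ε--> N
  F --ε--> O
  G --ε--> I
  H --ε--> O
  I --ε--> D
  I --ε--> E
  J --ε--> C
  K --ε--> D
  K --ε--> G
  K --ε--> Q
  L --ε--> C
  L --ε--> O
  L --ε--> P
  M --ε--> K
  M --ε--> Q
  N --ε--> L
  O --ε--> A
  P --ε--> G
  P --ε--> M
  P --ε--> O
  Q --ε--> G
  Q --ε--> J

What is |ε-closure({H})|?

6

Start with {H}.
From H via ε: add O.
From O via ε: add A.
From A via ε: add D.
From D via ε: add J.
From J via ε: add C.
ε-closure = {A, C, D, H, J, O}, which has 6 states.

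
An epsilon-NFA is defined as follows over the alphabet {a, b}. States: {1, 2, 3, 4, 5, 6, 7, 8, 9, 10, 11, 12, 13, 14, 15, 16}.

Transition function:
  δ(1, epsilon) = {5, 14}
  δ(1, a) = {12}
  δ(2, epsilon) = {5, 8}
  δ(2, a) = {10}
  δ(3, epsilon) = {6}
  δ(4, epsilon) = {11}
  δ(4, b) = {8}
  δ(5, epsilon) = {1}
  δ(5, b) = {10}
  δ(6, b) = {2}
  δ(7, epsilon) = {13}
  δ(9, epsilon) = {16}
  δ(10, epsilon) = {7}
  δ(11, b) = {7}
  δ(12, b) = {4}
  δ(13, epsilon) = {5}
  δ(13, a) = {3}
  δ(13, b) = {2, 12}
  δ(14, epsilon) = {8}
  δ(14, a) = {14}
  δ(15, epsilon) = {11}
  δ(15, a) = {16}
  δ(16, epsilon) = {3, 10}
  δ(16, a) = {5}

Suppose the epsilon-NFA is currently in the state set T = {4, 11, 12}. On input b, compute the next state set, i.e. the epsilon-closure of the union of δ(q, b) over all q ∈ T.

4 on b → {8}.
11 on b → {7}.
12 on b → {4}.
Union after reading b: {4, 7, 8}.
Now take the epsilon-closure:
From 4 via epsilon: add 11.
From 7 via epsilon: add 13.
From 13 via epsilon: add 5.
From 5 via epsilon: add 1.
From 1 via epsilon: add 14.
No new states can be added; the closed set is {1, 4, 5, 7, 8, 11, 13, 14}.

{1, 4, 5, 7, 8, 11, 13, 14}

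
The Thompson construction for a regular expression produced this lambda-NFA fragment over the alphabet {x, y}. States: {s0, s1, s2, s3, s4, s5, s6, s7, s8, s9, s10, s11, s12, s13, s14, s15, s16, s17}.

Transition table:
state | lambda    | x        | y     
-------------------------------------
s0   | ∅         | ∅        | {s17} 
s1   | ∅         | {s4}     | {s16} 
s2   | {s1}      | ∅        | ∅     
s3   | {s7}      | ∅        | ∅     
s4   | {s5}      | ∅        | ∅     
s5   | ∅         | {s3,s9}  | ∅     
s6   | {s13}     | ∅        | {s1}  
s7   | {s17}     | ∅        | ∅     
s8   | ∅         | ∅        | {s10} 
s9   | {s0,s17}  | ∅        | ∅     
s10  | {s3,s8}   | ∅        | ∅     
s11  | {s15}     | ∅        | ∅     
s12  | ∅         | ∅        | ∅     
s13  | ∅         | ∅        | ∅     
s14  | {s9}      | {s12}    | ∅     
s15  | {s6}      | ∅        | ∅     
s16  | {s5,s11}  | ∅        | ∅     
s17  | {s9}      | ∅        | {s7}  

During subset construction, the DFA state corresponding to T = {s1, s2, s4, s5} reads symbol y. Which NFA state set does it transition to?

{s5, s6, s11, s13, s15, s16}

s1 on y → {s16}.
No y-transition from s2, s4, s5.
Union after reading y: {s16}.
Now take the lambda-closure:
From s16 via lambda: add s5, s11.
From s11 via lambda: add s15.
From s15 via lambda: add s6.
From s6 via lambda: add s13.
No new states can be added; the closed set is {s5, s6, s11, s13, s15, s16}.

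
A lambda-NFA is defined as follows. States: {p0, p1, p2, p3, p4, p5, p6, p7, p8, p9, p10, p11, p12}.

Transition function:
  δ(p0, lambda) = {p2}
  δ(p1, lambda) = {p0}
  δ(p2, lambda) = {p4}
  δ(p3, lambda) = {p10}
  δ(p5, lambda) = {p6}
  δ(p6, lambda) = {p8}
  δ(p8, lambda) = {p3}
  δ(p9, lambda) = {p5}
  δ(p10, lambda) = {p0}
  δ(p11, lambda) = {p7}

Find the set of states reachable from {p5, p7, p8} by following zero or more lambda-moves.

{p0, p2, p3, p4, p5, p6, p7, p8, p10}

Start with {p5, p7, p8}.
From p5 via lambda: add p6.
From p8 via lambda: add p3.
From p3 via lambda: add p10.
From p10 via lambda: add p0.
From p0 via lambda: add p2.
From p2 via lambda: add p4.
No new states can be added; the closed set is {p0, p2, p3, p4, p5, p6, p7, p8, p10}.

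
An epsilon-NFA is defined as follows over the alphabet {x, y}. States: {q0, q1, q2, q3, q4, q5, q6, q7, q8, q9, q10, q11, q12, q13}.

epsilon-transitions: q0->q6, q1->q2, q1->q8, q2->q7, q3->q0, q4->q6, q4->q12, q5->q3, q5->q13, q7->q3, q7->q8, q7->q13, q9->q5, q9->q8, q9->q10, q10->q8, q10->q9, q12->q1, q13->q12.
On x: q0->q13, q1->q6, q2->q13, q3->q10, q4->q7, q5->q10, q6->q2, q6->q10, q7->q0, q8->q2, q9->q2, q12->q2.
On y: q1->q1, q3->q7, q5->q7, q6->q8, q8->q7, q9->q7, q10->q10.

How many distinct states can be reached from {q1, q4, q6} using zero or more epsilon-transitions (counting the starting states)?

Start with {q1, q4, q6}.
From q1 via epsilon: add q2, q8.
From q4 via epsilon: add q12.
From q2 via epsilon: add q7.
From q7 via epsilon: add q3, q13.
From q3 via epsilon: add q0.
epsilon-closure = {q0, q1, q2, q3, q4, q6, q7, q8, q12, q13}, which has 10 states.

10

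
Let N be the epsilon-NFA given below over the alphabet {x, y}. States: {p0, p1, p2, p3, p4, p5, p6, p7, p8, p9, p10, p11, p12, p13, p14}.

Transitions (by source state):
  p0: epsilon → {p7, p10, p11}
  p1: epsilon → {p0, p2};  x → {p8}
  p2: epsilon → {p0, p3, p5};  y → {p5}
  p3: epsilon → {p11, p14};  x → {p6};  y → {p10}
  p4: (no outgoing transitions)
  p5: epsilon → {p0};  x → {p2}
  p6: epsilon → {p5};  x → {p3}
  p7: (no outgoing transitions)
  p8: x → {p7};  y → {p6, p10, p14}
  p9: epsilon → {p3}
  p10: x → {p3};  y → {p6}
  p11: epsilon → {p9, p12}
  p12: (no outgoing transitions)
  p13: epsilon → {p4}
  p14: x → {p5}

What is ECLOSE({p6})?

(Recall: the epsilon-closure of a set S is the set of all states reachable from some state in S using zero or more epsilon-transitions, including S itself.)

Start with {p6}.
From p6 via epsilon: add p5.
From p5 via epsilon: add p0.
From p0 via epsilon: add p7, p10, p11.
From p11 via epsilon: add p9, p12.
From p9 via epsilon: add p3.
From p3 via epsilon: add p14.
No new states can be added; the closed set is {p0, p3, p5, p6, p7, p9, p10, p11, p12, p14}.

{p0, p3, p5, p6, p7, p9, p10, p11, p12, p14}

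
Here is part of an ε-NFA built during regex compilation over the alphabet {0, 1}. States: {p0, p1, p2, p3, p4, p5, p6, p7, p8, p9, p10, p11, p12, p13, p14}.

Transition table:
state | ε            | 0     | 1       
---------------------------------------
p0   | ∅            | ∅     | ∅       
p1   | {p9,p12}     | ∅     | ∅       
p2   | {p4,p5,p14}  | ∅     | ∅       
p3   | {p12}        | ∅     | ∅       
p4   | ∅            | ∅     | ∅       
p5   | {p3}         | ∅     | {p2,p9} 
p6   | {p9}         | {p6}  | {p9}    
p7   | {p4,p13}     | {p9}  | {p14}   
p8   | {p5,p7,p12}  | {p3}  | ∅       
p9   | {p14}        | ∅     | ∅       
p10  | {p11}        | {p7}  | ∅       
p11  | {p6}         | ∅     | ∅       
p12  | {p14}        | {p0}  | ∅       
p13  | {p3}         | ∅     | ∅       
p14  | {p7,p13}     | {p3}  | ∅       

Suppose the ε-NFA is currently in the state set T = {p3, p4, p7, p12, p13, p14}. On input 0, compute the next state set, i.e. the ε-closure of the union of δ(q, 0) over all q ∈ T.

{p0, p3, p4, p7, p9, p12, p13, p14}

p7 on 0 → {p9}.
p12 on 0 → {p0}.
p14 on 0 → {p3}.
No 0-transition from p3, p4, p13.
Union after reading 0: {p0, p3, p9}.
Now take the ε-closure:
From p3 via ε: add p12.
From p9 via ε: add p14.
From p14 via ε: add p7, p13.
From p7 via ε: add p4.
No new states can be added; the closed set is {p0, p3, p4, p7, p9, p12, p13, p14}.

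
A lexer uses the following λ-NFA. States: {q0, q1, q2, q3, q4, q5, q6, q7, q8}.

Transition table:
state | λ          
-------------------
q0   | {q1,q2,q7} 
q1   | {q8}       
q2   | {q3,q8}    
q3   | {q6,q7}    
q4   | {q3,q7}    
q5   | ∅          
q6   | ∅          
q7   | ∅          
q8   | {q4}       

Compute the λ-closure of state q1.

Start with {q1}.
From q1 via λ: add q8.
From q8 via λ: add q4.
From q4 via λ: add q3, q7.
From q3 via λ: add q6.
No new states can be added; the closed set is {q1, q3, q4, q6, q7, q8}.

{q1, q3, q4, q6, q7, q8}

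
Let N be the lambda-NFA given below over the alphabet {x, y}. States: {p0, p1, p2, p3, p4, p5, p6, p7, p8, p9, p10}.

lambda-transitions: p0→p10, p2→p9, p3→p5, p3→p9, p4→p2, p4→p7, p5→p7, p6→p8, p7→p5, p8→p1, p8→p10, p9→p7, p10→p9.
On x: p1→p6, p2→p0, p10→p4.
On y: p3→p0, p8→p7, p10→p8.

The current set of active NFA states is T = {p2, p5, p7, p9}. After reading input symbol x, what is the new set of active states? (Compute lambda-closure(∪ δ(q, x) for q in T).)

p2 on x → {p0}.
No x-transition from p5, p7, p9.
Union after reading x: {p0}.
Now take the lambda-closure:
From p0 via lambda: add p10.
From p10 via lambda: add p9.
From p9 via lambda: add p7.
From p7 via lambda: add p5.
No new states can be added; the closed set is {p0, p5, p7, p9, p10}.

{p0, p5, p7, p9, p10}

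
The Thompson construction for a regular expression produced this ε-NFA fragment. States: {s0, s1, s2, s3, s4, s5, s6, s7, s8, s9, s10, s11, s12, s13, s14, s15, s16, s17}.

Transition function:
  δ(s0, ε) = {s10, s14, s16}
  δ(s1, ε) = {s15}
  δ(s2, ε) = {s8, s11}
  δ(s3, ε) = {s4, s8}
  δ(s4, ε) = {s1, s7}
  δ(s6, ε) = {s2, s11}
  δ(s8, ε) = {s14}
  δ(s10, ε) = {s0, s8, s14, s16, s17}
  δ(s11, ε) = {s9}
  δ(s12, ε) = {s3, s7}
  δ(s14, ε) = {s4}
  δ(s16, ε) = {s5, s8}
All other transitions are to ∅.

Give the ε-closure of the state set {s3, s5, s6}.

{s1, s2, s3, s4, s5, s6, s7, s8, s9, s11, s14, s15}

Start with {s3, s5, s6}.
From s3 via ε: add s4, s8.
From s6 via ε: add s2, s11.
From s4 via ε: add s1, s7.
From s8 via ε: add s14.
From s11 via ε: add s9.
From s1 via ε: add s15.
No new states can be added; the closed set is {s1, s2, s3, s4, s5, s6, s7, s8, s9, s11, s14, s15}.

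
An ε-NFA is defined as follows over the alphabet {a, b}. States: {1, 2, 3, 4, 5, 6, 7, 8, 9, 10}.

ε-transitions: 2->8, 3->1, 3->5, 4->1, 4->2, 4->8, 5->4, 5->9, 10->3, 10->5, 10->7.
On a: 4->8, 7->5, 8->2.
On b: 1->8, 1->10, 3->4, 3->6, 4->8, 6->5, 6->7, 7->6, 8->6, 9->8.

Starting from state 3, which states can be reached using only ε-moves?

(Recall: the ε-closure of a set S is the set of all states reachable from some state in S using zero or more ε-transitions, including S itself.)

{1, 2, 3, 4, 5, 8, 9}

Start with {3}.
From 3 via ε: add 1, 5.
From 5 via ε: add 4, 9.
From 4 via ε: add 2, 8.
No new states can be added; the closed set is {1, 2, 3, 4, 5, 8, 9}.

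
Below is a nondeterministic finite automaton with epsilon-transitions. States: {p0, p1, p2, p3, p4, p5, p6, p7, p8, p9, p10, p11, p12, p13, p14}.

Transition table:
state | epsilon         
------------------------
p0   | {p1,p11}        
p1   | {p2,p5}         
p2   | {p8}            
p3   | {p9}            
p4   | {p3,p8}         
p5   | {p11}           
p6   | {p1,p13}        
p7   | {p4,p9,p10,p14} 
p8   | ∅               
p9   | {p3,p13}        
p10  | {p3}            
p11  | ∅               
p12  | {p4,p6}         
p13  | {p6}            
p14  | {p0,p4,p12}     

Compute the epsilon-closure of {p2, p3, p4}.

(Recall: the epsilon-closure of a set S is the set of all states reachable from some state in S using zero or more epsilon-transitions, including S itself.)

Start with {p2, p3, p4}.
From p2 via epsilon: add p8.
From p3 via epsilon: add p9.
From p9 via epsilon: add p13.
From p13 via epsilon: add p6.
From p6 via epsilon: add p1.
From p1 via epsilon: add p5.
From p5 via epsilon: add p11.
No new states can be added; the closed set is {p1, p2, p3, p4, p5, p6, p8, p9, p11, p13}.

{p1, p2, p3, p4, p5, p6, p8, p9, p11, p13}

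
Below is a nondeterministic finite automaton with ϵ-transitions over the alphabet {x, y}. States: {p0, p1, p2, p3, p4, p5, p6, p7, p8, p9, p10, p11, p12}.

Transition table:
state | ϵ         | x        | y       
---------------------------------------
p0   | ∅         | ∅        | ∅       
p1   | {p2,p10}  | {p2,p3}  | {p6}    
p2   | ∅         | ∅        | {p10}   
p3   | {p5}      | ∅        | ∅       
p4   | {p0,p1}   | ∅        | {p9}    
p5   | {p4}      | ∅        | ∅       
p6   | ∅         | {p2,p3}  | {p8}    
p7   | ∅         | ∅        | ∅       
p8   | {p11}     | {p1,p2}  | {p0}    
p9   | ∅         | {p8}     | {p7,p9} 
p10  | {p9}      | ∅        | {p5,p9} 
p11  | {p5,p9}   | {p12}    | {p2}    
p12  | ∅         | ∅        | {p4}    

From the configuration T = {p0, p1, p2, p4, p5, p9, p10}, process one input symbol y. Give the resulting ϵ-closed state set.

p1 on y → {p6}.
p2 on y → {p10}.
p4 on y → {p9}.
p9 on y → {p7, p9}.
p10 on y → {p5, p9}.
No y-transition from p0, p5.
Union after reading y: {p5, p6, p7, p9, p10}.
Now take the ϵ-closure:
From p5 via ϵ: add p4.
From p4 via ϵ: add p0, p1.
From p1 via ϵ: add p2.
No new states can be added; the closed set is {p0, p1, p2, p4, p5, p6, p7, p9, p10}.

{p0, p1, p2, p4, p5, p6, p7, p9, p10}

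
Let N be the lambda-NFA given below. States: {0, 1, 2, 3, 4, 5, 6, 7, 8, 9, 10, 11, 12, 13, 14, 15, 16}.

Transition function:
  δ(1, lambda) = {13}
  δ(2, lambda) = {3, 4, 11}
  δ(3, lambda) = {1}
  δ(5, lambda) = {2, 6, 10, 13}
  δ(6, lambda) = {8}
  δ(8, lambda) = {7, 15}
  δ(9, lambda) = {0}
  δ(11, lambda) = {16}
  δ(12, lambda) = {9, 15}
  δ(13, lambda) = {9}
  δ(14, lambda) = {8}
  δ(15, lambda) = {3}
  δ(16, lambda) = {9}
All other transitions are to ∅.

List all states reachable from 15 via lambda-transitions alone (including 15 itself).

Start with {15}.
From 15 via lambda: add 3.
From 3 via lambda: add 1.
From 1 via lambda: add 13.
From 13 via lambda: add 9.
From 9 via lambda: add 0.
No new states can be added; the closed set is {0, 1, 3, 9, 13, 15}.

{0, 1, 3, 9, 13, 15}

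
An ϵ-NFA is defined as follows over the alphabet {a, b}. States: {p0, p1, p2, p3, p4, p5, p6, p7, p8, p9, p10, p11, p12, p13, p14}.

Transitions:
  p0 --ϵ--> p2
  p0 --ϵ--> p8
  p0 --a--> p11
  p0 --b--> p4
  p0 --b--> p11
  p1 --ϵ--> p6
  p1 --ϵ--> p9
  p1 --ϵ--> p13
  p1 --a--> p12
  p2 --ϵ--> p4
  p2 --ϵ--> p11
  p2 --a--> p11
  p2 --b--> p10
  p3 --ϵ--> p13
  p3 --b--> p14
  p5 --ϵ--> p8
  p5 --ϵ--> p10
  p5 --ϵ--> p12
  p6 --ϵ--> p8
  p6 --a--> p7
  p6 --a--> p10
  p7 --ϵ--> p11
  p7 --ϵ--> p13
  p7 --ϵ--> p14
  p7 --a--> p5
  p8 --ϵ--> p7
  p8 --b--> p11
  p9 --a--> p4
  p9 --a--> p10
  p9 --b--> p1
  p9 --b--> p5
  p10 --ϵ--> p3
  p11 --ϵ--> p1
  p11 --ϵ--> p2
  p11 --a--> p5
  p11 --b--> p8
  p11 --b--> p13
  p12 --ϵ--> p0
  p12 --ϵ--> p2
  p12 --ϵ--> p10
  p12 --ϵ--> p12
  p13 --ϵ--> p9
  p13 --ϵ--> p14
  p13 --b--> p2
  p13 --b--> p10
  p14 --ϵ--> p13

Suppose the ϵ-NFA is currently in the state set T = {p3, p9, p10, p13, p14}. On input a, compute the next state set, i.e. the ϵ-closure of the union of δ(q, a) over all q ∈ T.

p9 on a → {p4, p10}.
No a-transition from p3, p10, p13, p14.
Union after reading a: {p4, p10}.
Now take the ϵ-closure:
From p10 via ϵ: add p3.
From p3 via ϵ: add p13.
From p13 via ϵ: add p9, p14.
No new states can be added; the closed set is {p3, p4, p9, p10, p13, p14}.

{p3, p4, p9, p10, p13, p14}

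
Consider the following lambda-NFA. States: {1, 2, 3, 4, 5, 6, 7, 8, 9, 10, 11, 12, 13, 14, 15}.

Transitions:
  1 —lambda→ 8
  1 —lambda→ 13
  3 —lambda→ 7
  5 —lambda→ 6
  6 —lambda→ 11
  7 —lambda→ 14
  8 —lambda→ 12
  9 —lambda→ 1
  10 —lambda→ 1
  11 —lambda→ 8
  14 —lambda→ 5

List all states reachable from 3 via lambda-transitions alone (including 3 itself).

{3, 5, 6, 7, 8, 11, 12, 14}

Start with {3}.
From 3 via lambda: add 7.
From 7 via lambda: add 14.
From 14 via lambda: add 5.
From 5 via lambda: add 6.
From 6 via lambda: add 11.
From 11 via lambda: add 8.
From 8 via lambda: add 12.
No new states can be added; the closed set is {3, 5, 6, 7, 8, 11, 12, 14}.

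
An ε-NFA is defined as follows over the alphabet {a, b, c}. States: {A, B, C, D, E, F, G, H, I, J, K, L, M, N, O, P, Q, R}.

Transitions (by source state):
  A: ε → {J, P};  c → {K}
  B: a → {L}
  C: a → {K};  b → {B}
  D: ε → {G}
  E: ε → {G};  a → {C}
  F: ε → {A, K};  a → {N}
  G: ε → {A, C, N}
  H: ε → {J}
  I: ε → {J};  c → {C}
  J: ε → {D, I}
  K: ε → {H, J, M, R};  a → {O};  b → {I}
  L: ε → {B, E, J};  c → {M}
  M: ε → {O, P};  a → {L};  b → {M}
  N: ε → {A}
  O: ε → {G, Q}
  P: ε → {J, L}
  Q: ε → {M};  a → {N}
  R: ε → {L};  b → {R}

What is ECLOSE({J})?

Start with {J}.
From J via ε: add D, I.
From D via ε: add G.
From G via ε: add A, C, N.
From A via ε: add P.
From P via ε: add L.
From L via ε: add B, E.
No new states can be added; the closed set is {A, B, C, D, E, G, I, J, L, N, P}.

{A, B, C, D, E, G, I, J, L, N, P}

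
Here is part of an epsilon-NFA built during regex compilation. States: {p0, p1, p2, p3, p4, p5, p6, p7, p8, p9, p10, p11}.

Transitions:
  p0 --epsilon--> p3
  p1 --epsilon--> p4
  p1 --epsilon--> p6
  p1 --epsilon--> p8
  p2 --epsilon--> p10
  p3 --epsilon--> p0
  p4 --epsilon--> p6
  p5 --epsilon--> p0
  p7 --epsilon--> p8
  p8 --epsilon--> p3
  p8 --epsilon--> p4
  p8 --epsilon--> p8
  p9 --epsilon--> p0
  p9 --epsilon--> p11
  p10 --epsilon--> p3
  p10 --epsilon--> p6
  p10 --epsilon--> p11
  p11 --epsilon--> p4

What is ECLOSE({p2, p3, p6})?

Start with {p2, p3, p6}.
From p2 via epsilon: add p10.
From p3 via epsilon: add p0.
From p10 via epsilon: add p11.
From p11 via epsilon: add p4.
No new states can be added; the closed set is {p0, p2, p3, p4, p6, p10, p11}.

{p0, p2, p3, p4, p6, p10, p11}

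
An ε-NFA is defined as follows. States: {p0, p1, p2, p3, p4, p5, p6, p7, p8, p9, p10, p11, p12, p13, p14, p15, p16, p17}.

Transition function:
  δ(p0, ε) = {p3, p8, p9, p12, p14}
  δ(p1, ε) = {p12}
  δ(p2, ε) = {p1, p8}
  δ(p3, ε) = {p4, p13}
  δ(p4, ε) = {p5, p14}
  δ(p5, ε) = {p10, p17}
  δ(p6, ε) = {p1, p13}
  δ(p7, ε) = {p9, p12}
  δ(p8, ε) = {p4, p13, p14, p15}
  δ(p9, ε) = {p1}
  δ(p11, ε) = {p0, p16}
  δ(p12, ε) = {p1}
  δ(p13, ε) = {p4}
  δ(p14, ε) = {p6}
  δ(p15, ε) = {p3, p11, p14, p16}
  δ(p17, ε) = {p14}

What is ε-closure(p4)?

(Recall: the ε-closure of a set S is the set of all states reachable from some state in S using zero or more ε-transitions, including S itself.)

Start with {p4}.
From p4 via ε: add p5, p14.
From p5 via ε: add p10, p17.
From p14 via ε: add p6.
From p6 via ε: add p1, p13.
From p1 via ε: add p12.
No new states can be added; the closed set is {p1, p4, p5, p6, p10, p12, p13, p14, p17}.

{p1, p4, p5, p6, p10, p12, p13, p14, p17}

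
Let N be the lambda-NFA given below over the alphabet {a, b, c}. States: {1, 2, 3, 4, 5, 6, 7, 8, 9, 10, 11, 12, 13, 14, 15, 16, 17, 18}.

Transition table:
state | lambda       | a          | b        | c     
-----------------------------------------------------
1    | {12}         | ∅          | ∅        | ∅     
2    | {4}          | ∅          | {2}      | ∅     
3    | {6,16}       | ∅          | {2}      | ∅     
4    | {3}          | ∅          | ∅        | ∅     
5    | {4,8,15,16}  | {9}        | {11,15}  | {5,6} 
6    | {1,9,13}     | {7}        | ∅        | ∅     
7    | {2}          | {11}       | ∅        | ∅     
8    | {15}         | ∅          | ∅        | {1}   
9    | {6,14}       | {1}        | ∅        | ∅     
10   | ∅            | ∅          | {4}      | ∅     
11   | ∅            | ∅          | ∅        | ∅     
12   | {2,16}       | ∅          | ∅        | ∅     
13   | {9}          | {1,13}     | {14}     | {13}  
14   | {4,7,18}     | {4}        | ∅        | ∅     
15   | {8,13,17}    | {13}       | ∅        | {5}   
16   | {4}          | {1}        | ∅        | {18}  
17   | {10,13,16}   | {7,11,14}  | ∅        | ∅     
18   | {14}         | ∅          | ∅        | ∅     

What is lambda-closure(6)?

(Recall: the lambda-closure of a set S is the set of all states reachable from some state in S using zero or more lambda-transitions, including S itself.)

Start with {6}.
From 6 via lambda: add 1, 9, 13.
From 1 via lambda: add 12.
From 9 via lambda: add 14.
From 12 via lambda: add 2, 16.
From 14 via lambda: add 4, 7, 18.
From 4 via lambda: add 3.
No new states can be added; the closed set is {1, 2, 3, 4, 6, 7, 9, 12, 13, 14, 16, 18}.

{1, 2, 3, 4, 6, 7, 9, 12, 13, 14, 16, 18}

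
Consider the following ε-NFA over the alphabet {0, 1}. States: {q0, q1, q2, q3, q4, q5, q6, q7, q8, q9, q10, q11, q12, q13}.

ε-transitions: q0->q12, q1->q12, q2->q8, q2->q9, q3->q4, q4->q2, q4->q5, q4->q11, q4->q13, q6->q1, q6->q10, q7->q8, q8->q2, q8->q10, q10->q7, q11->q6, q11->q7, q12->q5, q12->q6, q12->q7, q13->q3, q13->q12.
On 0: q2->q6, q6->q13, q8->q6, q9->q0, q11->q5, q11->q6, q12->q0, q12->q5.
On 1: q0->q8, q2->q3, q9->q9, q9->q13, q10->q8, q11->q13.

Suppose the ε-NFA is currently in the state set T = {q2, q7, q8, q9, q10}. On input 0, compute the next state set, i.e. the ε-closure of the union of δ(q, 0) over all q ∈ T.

{q0, q1, q2, q5, q6, q7, q8, q9, q10, q12}

q2 on 0 → {q6}.
q8 on 0 → {q6}.
q9 on 0 → {q0}.
No 0-transition from q7, q10.
Union after reading 0: {q0, q6}.
Now take the ε-closure:
From q0 via ε: add q12.
From q6 via ε: add q1, q10.
From q10 via ε: add q7.
From q12 via ε: add q5.
From q7 via ε: add q8.
From q8 via ε: add q2.
From q2 via ε: add q9.
No new states can be added; the closed set is {q0, q1, q2, q5, q6, q7, q8, q9, q10, q12}.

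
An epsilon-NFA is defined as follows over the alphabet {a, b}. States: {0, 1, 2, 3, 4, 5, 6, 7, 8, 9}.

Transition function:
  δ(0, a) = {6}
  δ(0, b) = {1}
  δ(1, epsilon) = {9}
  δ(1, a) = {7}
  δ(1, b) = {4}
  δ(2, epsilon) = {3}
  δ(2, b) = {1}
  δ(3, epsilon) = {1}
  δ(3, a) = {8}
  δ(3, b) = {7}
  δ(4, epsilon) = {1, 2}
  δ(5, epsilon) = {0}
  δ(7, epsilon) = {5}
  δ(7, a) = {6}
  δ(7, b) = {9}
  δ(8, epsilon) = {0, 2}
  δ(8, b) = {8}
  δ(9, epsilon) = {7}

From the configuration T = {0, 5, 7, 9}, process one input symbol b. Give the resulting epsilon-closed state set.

{0, 1, 5, 7, 9}

0 on b → {1}.
7 on b → {9}.
No b-transition from 5, 9.
Union after reading b: {1, 9}.
Now take the epsilon-closure:
From 9 via epsilon: add 7.
From 7 via epsilon: add 5.
From 5 via epsilon: add 0.
No new states can be added; the closed set is {0, 1, 5, 7, 9}.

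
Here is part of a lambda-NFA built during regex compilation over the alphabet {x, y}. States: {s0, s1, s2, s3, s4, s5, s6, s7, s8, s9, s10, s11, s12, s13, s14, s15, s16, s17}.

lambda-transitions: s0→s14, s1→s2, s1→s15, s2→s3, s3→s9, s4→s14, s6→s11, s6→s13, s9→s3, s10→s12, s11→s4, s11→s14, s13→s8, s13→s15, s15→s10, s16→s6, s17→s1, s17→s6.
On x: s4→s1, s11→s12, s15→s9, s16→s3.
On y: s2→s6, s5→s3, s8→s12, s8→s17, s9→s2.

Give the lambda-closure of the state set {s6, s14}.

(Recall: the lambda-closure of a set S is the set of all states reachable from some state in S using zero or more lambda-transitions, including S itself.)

Start with {s6, s14}.
From s6 via lambda: add s11, s13.
From s11 via lambda: add s4.
From s13 via lambda: add s8, s15.
From s15 via lambda: add s10.
From s10 via lambda: add s12.
No new states can be added; the closed set is {s4, s6, s8, s10, s11, s12, s13, s14, s15}.

{s4, s6, s8, s10, s11, s12, s13, s14, s15}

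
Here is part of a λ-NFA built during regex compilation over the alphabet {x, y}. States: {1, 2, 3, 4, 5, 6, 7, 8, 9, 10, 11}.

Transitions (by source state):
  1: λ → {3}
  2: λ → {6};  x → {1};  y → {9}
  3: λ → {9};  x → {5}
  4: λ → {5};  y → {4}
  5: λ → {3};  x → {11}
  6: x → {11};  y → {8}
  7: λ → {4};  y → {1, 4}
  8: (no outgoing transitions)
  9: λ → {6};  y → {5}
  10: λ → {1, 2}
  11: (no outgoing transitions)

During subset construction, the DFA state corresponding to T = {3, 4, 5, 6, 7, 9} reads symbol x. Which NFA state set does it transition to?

3 on x → {5}.
5 on x → {11}.
6 on x → {11}.
No x-transition from 4, 7, 9.
Union after reading x: {5, 11}.
Now take the λ-closure:
From 5 via λ: add 3.
From 3 via λ: add 9.
From 9 via λ: add 6.
No new states can be added; the closed set is {3, 5, 6, 9, 11}.

{3, 5, 6, 9, 11}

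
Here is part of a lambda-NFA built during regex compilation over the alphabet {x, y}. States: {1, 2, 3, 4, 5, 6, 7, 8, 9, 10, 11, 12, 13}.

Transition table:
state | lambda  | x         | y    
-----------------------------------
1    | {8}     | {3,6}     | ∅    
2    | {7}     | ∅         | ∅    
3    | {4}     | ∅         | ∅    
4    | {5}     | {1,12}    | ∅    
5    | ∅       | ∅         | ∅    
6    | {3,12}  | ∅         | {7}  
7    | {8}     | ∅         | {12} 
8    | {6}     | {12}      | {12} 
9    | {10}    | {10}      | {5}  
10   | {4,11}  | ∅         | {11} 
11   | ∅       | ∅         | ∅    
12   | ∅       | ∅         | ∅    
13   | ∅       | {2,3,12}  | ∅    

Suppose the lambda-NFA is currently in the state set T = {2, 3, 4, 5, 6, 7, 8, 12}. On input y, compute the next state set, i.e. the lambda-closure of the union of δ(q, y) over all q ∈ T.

6 on y → {7}.
7 on y → {12}.
8 on y → {12}.
No y-transition from 2, 3, 4, 5, 12.
Union after reading y: {7, 12}.
Now take the lambda-closure:
From 7 via lambda: add 8.
From 8 via lambda: add 6.
From 6 via lambda: add 3.
From 3 via lambda: add 4.
From 4 via lambda: add 5.
No new states can be added; the closed set is {3, 4, 5, 6, 7, 8, 12}.

{3, 4, 5, 6, 7, 8, 12}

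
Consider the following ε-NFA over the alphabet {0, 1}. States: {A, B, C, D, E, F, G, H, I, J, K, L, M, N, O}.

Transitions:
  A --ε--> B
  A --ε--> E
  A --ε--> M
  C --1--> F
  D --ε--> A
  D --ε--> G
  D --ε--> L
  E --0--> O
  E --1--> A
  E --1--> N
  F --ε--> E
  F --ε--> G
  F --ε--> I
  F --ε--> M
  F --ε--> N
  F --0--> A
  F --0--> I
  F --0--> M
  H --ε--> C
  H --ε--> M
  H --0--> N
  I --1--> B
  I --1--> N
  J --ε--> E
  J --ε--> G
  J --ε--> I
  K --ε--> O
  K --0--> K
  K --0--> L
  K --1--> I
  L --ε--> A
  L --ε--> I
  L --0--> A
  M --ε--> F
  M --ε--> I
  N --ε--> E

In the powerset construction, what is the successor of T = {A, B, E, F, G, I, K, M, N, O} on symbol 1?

E on 1 → {A, N}.
I on 1 → {B, N}.
K on 1 → {I}.
No 1-transition from A, B, F, G, M, N, O.
Union after reading 1: {A, B, I, N}.
Now take the ε-closure:
From A via ε: add E, M.
From M via ε: add F.
From F via ε: add G.
No new states can be added; the closed set is {A, B, E, F, G, I, M, N}.

{A, B, E, F, G, I, M, N}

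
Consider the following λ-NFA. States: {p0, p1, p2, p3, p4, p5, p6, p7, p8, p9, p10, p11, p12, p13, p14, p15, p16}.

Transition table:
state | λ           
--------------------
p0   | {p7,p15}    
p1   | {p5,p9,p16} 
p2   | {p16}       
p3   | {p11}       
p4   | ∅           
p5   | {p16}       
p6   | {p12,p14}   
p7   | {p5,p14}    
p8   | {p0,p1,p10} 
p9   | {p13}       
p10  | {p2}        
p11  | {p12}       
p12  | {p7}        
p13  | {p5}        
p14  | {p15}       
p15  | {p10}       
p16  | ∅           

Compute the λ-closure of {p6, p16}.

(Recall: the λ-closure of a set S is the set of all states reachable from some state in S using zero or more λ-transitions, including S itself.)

Start with {p6, p16}.
From p6 via λ: add p12, p14.
From p12 via λ: add p7.
From p14 via λ: add p15.
From p7 via λ: add p5.
From p15 via λ: add p10.
From p10 via λ: add p2.
No new states can be added; the closed set is {p2, p5, p6, p7, p10, p12, p14, p15, p16}.

{p2, p5, p6, p7, p10, p12, p14, p15, p16}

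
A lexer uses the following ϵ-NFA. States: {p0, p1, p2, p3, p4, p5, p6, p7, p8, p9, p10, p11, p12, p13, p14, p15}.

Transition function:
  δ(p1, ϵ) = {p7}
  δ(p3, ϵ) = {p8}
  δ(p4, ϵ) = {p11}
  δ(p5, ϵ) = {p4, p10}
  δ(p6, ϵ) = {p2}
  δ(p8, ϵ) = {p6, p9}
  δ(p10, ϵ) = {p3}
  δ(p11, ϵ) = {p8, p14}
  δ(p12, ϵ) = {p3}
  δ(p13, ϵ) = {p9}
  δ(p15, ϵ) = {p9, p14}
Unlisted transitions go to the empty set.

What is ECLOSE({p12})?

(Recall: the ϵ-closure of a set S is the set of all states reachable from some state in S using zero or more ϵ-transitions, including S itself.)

{p2, p3, p6, p8, p9, p12}

Start with {p12}.
From p12 via ϵ: add p3.
From p3 via ϵ: add p8.
From p8 via ϵ: add p6, p9.
From p6 via ϵ: add p2.
No new states can be added; the closed set is {p2, p3, p6, p8, p9, p12}.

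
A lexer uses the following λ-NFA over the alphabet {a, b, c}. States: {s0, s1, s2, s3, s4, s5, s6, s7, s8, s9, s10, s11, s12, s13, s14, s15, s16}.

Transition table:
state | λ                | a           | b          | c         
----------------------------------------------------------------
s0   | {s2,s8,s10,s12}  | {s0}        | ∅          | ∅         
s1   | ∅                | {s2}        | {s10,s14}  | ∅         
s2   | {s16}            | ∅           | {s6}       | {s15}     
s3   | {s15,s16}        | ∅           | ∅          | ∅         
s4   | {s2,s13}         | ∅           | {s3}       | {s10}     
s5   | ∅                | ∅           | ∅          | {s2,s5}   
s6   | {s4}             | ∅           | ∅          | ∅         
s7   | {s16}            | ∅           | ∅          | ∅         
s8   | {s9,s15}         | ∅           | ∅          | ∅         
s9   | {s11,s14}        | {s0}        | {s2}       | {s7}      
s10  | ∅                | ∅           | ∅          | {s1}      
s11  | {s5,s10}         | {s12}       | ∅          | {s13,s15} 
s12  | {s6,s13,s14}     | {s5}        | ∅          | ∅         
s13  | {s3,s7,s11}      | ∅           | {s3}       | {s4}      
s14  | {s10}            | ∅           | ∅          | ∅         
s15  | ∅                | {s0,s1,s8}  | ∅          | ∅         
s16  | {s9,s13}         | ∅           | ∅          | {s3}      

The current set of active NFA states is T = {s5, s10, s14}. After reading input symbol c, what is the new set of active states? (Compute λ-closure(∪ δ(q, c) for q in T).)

s5 on c → {s2, s5}.
s10 on c → {s1}.
No c-transition from s14.
Union after reading c: {s1, s2, s5}.
Now take the λ-closure:
From s2 via λ: add s16.
From s16 via λ: add s9, s13.
From s9 via λ: add s11, s14.
From s13 via λ: add s3, s7.
From s3 via λ: add s15.
From s11 via λ: add s10.
No new states can be added; the closed set is {s1, s2, s3, s5, s7, s9, s10, s11, s13, s14, s15, s16}.

{s1, s2, s3, s5, s7, s9, s10, s11, s13, s14, s15, s16}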